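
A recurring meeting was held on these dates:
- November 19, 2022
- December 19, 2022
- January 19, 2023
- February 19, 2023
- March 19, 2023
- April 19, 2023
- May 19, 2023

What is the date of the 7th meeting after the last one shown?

December 19, 2023

The day-of-month is always 19 (30, 31, 31, 28, 31, 30 days between events).
So this recurs on the 19th of each month.
Next: June 2023 → June 19, 2023.
Next: July 2023 → July 19, 2023.
Next: August 2023 → August 19, 2023.
September 2023: September 19, 2023.
October 2023: October 19, 2023.
November 2023: November 19, 2023.
December 2023: December 19, 2023.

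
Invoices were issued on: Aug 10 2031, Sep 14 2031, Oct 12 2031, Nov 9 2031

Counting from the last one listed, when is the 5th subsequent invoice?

All dates are Sundays, 35, 28, 28 days apart.
Specifically, the 2nd Sunday of each month.
December 2031 — 2nd Sunday is Dec 14 2031.
January 2032 — 2nd Sunday is Jan 11 2032.
2nd Sunday of February 2032: Feb 8 2032.
March 2032 — 2nd Sunday is Mar 14 2032.
April 2032 — 2nd Sunday is Apr 11 2032.

Apr 11 2032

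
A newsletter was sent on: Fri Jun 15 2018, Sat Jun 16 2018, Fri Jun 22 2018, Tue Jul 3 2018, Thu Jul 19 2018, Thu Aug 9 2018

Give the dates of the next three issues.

The spacing grows by 5 each time: 1, 6, 11, 16, 21 days.
Next gap: 26 days. Thu Aug 9 2018 + 26 days = Tue Sep 4 2018.
Next gap: 31 days. Tue Sep 4 2018 + 31 days = Fri Oct 5 2018.
Next gap: 36 days. Fri Oct 5 2018 + 36 days = Sat Nov 10 2018.

Tue Sep 4 2018, Fri Oct 5 2018, Sat Nov 10 2018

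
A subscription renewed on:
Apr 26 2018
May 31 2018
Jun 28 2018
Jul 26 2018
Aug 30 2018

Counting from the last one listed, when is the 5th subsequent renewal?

Jan 31 2019

All Thursdays; the gaps (35, 28, 28, 35) vary with month length.
This is the last Thursday of each month.
September 2018 ends with Thursday Sep 27 2018.
October 2018 ends with Thursday Oct 25 2018.
November 2018 ends with Thursday Nov 29 2018.
Last Thursday of December 2018: Dec 27 2018.
Last Thursday of January 2019: Jan 31 2019.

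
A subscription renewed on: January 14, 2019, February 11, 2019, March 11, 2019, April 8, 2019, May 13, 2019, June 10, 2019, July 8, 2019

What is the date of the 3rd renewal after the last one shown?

All dates are Mondays, 28, 28, 28, 35, 28, 28 days apart.
Specifically, the 2nd Monday of each month.
August 2019 — 2nd Monday is August 12, 2019.
2nd Monday of September 2019: September 9, 2019.
2nd Monday of October 2019: October 14, 2019.

October 14, 2019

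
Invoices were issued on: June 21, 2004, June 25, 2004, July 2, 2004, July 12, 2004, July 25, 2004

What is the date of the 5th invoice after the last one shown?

Intervals are 4, 7, 10, 13 days — an arithmetic progression with common difference 3.
Next gap: 16 days. July 25, 2004 + 16 days = August 10, 2004.
Next gap: 19 days. August 10, 2004 + 19 days = August 29, 2004.
Next gap: 22 days. August 29, 2004 + 22 days = September 20, 2004.
Next gap: 25 days. September 20, 2004 + 25 days = October 15, 2004.
Next gap: 28 days. October 15, 2004 + 28 days = November 12, 2004.

November 12, 2004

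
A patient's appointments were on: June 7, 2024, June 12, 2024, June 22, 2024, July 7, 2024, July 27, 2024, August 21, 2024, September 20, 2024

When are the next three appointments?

The spacing grows by 5 each time: 5, 10, 15, 20, 25, 30 days.
Next gap: 35 days. September 20, 2024 + 35 days = October 25, 2024.
Next gap: 40 days. October 25, 2024 + 40 days = December 4, 2024.
Next gap: 45 days. December 4, 2024 + 45 days = January 18, 2025.

October 25, 2024; December 4, 2024; January 18, 2025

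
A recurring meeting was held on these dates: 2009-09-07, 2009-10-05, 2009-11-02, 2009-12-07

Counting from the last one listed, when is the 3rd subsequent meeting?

Gaps: 28, 28, 35 days — a mix of 28 and 35. Every date is a Monday.
Each is the 1st Monday of its month.
January 2010 — 1st Monday is 2010-01-04.
1st Monday of February 2010: 2010-02-01.
1st Monday of March 2010: 2010-03-01.

2010-03-01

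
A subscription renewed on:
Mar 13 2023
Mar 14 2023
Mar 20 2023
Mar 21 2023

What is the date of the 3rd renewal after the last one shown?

Apr 3 2023

The gap pattern 1, 6, 1 repeats every 2 events.
These are the Mondays and Tuesdays of each week.
The following Monday is Mar 27 2023.
The following Tuesday is Mar 28 2023.
The following Monday is Apr 3 2023.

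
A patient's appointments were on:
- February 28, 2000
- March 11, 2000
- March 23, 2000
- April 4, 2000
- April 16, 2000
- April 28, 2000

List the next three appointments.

May 10, 2000; May 22, 2000; June 3, 2000

The spacing is 12, 12, 12, 12, 12 days — always 12 days.
April 28, 2000 + 12 days = May 10, 2000.
May 10, 2000 + 12 days = May 22, 2000.
May 22, 2000 + 12 days = June 3, 2000.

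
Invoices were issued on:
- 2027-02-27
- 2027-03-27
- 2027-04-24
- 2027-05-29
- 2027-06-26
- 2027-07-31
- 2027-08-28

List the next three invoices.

2027-09-25, 2027-10-30, 2027-11-27

All Saturdays; the gaps (28, 28, 35, 28, 35, 28) vary with month length.
This is the last Saturday of each month.
September 2027 ends with Saturday 2027-09-25.
Last Saturday of October 2027: 2027-10-30.
Last Saturday of November 2027: 2027-11-27.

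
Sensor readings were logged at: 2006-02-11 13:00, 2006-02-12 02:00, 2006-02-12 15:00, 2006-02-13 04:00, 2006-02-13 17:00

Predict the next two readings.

The interval is a steady 13 hours (13, 13, 13, 13).
2006-02-13 17:00 + 13 h = 2006-02-14 06:00.
2006-02-14 06:00 + 13 h = 2006-02-14 19:00.

2006-02-14 06:00, 2006-02-14 19:00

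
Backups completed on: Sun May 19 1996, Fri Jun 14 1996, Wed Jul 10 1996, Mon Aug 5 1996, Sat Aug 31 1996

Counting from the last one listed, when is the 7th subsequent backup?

Every event comes 26 days after the last (26, 26, 26, 26).
Sat Aug 31 1996 + 26 days = Thu Sep 26 1996.
Thu Sep 26 1996 + 26 days = Tue Oct 22 1996.
Tue Oct 22 1996 + 26 days = Sun Nov 17 1996.
Sun Nov 17 1996 + 26 days = Fri Dec 13 1996.
Fri Dec 13 1996 + 26 days = Wed Jan 8 1997.
Wed Jan 8 1997 + 26 days = Mon Feb 3 1997.
Mon Feb 3 1997 + 26 days = Sat Mar 1 1997.

Sat Mar 1 1997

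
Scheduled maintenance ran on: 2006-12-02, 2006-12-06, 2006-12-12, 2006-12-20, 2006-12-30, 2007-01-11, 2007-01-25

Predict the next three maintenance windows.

Gaps: 4, 6, 8, 10, 12, 14 days — each gap is 2 larger than the previous one.
Next gap: 16 days. 2007-01-25 + 16 days = 2007-02-10.
Next gap: 18 days. 2007-02-10 + 18 days = 2007-02-28.
Next gap: 20 days. 2007-02-28 + 20 days = 2007-03-20.

2007-02-10, 2007-02-28, 2007-03-20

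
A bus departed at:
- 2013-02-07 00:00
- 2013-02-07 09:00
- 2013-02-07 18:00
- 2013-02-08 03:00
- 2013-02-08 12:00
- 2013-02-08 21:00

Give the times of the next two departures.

2013-02-09 06:00, 2013-02-09 15:00

The interval is a steady 9 hours (9, 9, 9, 9, 9).
2013-02-08 21:00 + 9 h = 2013-02-09 06:00.
2013-02-09 06:00 + 9 h = 2013-02-09 15:00.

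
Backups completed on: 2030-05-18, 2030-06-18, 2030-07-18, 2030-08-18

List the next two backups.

Each date is the 18th; the gaps (31, 30, 31) track the month lengths.
The rule is the 18th of each month.
September 2030: 2030-09-18.
October 2030: 2030-10-18.

2030-09-18, 2030-10-18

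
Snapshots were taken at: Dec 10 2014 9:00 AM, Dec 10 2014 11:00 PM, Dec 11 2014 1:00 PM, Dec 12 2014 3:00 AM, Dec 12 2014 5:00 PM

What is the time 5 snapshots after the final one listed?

The interval is a steady 14 hours (14, 14, 14, 14).
Dec 12 2014 5:00 PM + 14 h = Dec 13 2014 7:00 AM.
Dec 13 2014 7:00 AM + 14 h = Dec 13 2014 9:00 PM.
Dec 13 2014 9:00 PM + 14 h = Dec 14 2014 11:00 AM.
Dec 14 2014 11:00 AM + 14 h = Dec 15 2014 1:00 AM.
Dec 15 2014 1:00 AM + 14 h = Dec 15 2014 3:00 PM.

Dec 15 2014 3:00 PM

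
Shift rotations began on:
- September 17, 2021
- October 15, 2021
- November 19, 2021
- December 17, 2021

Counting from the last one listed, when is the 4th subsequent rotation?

All dates are Fridays, 28, 35, 28 days apart.
Specifically, the 3rd Friday of each month.
January 2022 — 3rd Friday is January 21, 2022.
3rd Friday of February 2022: February 18, 2022.
March 2022 — 3rd Friday is March 18, 2022.
3rd Friday of April 2022: April 15, 2022.

April 15, 2022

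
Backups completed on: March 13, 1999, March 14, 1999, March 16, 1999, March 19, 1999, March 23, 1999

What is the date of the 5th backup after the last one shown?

Intervals are 1, 2, 3, 4 days — an arithmetic progression with common difference 1.
Next gap: 5 days. March 23, 1999 + 5 days = March 28, 1999.
Next gap: 6 days. March 28, 1999 + 6 days = April 3, 1999.
Next gap: 7 days. April 3, 1999 + 7 days = April 10, 1999.
Next gap: 8 days. April 10, 1999 + 8 days = April 18, 1999.
Next gap: 9 days. April 18, 1999 + 9 days = April 27, 1999.

April 27, 1999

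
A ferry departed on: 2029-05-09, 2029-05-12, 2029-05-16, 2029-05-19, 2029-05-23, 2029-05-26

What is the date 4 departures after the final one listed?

Gaps: 3, 4, 3, 4, 3 days — not constant, but cyclic with period 2.
The events fall on every Wednesday and Saturday.
The following Wednesday is 2029-05-30.
Next Saturday: 2029-06-02.
The following Wednesday is 2029-06-06.
The following Saturday is 2029-06-09.

2029-06-09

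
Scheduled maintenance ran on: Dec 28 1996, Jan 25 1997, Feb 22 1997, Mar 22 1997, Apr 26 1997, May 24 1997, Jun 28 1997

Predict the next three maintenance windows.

All dates are Saturdays, 28, 28, 28, 35, 28, 35 days apart.
Specifically, the 4th Saturday of each month.
July 1997 — 4th Saturday is Jul 26 1997.
August 1997 — 4th Saturday is Aug 23 1997.
4th Saturday of September 1997: Sep 27 1997.

Jul 26 1997, Aug 23 1997, Sep 27 1997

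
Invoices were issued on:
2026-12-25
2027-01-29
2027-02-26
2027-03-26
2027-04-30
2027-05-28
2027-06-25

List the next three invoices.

These are Fridays with 35, 28, 28, 35, 28, 28-day gaps.
Each is the final Friday of its month — 2027-01-29 is past the 28th, so '4th Friday' doesn't fit.
Last Friday of July 2027: 2027-07-30.
Last Friday of August 2027: 2027-08-27.
September 2027 ends with Friday 2027-09-24.

2027-07-30, 2027-08-27, 2027-09-24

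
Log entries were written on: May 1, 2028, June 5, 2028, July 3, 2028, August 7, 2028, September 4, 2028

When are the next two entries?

Gaps: 35, 28, 35, 28 days — a mix of 28 and 35. Every date is a Monday.
Each is the 1st Monday of its month.
October 2028 — 1st Monday is October 2, 2028.
1st Monday of November 2028: November 6, 2028.

October 2, 2028; November 6, 2028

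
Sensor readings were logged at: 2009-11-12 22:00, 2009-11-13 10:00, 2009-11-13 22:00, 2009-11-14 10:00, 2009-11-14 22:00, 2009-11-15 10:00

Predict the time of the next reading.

2009-11-15 22:00

Spacing: 12, 12, 12, 12, 12 h — constant 12 h.
2009-11-15 10:00 + 12 h = 2009-11-15 22:00.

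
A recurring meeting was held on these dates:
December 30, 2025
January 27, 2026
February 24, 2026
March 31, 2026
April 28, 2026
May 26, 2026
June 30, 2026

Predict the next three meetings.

Every date is a Tuesday; gaps 28, 28, 35, 28, 28, 35 days.
Each is the last Tuesday of its month (at least one falls on the 29th or later, ruling out '4th Tuesday').
July 2026 ends with Tuesday July 28, 2026.
August 2026 ends with Tuesday August 25, 2026.
Last Tuesday of September 2026: September 29, 2026.

July 28, 2026; August 25, 2026; September 29, 2026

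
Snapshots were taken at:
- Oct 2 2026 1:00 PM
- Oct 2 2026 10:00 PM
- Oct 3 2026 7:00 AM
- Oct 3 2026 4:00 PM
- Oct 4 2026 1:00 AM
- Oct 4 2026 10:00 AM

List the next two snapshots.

Oct 4 2026 7:00 PM, Oct 5 2026 4:00 AM

The interval is a steady 9 hours (9, 9, 9, 9, 9).
Oct 4 2026 10:00 AM + 9 h = Oct 4 2026 7:00 PM.
Oct 4 2026 7:00 PM + 9 h = Oct 5 2026 4:00 AM.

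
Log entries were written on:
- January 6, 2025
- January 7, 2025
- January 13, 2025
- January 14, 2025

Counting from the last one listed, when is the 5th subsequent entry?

The gap pattern 1, 6, 1 repeats every 2 events.
These are the Mondays and Tuesdays of each week.
Next Monday: January 20, 2025.
Next Tuesday: January 21, 2025.
The following Monday is January 27, 2025.
The following Tuesday is January 28, 2025.
Next Monday: February 3, 2025.

February 3, 2025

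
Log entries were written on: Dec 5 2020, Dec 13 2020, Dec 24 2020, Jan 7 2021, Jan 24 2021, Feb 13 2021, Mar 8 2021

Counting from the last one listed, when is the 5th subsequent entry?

Intervals are 8, 11, 14, 17, 20, 23 days — an arithmetic progression with common difference 3.
Next gap: 26 days. Mar 8 2021 + 26 days = Apr 3 2021.
Next gap: 29 days. Apr 3 2021 + 29 days = May 2 2021.
Next gap: 32 days. May 2 2021 + 32 days = Jun 3 2021.
Next gap: 35 days. Jun 3 2021 + 35 days = Jul 8 2021.
Next gap: 38 days. Jul 8 2021 + 38 days = Aug 15 2021.

Aug 15 2021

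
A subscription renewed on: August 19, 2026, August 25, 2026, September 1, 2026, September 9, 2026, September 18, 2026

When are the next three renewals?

September 28, 2026; October 9, 2026; October 21, 2026

The spacing grows by 1 each time: 6, 7, 8, 9 days.
Next gap: 10 days. September 18, 2026 + 10 days = September 28, 2026.
Next gap: 11 days. September 28, 2026 + 11 days = October 9, 2026.
Next gap: 12 days. October 9, 2026 + 12 days = October 21, 2026.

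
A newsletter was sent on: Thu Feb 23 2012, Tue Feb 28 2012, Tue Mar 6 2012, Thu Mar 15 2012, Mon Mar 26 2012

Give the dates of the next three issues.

The spacing grows by 2 each time: 5, 7, 9, 11 days.
Next gap: 13 days. Mon Mar 26 2012 + 13 days = Sun Apr 8 2012.
Next gap: 15 days. Sun Apr 8 2012 + 15 days = Mon Apr 23 2012.
Next gap: 17 days. Mon Apr 23 2012 + 17 days = Thu May 10 2012.

Sun Apr 8 2012, Mon Apr 23 2012, Thu May 10 2012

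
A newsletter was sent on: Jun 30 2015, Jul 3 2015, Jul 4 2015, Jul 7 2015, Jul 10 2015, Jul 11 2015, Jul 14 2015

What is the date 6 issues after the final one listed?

Every event lands on a Tuesday or Friday or Saturday (gaps cycle 3, 1, 3, 3, 1, 3).
So the schedule is: every Tuesday, Friday and Saturday.
The following Friday is Jul 17 2015.
Next Saturday: Jul 18 2015.
The following Tuesday is Jul 21 2015.
Next Friday: Jul 24 2015.
The following Saturday is Jul 25 2015.
Next Tuesday: Jul 28 2015.

Jul 28 2015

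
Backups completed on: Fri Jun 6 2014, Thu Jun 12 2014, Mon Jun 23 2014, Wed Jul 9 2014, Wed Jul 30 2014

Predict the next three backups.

The spacing grows by 5 each time: 6, 11, 16, 21 days.
Next gap: 26 days. Wed Jul 30 2014 + 26 days = Mon Aug 25 2014.
Next gap: 31 days. Mon Aug 25 2014 + 31 days = Thu Sep 25 2014.
Next gap: 36 days. Thu Sep 25 2014 + 36 days = Fri Oct 31 2014.

Mon Aug 25 2014, Thu Sep 25 2014, Fri Oct 31 2014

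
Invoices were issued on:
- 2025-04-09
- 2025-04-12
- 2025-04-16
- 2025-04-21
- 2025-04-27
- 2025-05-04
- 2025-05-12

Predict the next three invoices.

The spacing grows by 1 each time: 3, 4, 5, 6, 7, 8 days.
Next gap: 9 days. 2025-05-12 + 9 days = 2025-05-21.
Next gap: 10 days. 2025-05-21 + 10 days = 2025-05-31.
Next gap: 11 days. 2025-05-31 + 11 days = 2025-06-11.

2025-05-21, 2025-05-31, 2025-06-11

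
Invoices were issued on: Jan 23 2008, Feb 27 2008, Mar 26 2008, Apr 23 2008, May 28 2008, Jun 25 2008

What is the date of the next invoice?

Jul 23 2008

All dates are Wednesdays, 35, 28, 28, 35, 28 days apart.
Specifically, the 4th Wednesday of each month.
July 2008 — 4th Wednesday is Jul 23 2008.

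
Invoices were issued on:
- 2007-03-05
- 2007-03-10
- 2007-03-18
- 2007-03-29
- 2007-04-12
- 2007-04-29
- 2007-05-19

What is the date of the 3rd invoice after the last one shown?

Gaps: 5, 8, 11, 14, 17, 20 days — each gap is 3 larger than the previous one.
Next gap: 23 days. 2007-05-19 + 23 days = 2007-06-11.
Next gap: 26 days. 2007-06-11 + 26 days = 2007-07-07.
Next gap: 29 days. 2007-07-07 + 29 days = 2007-08-05.

2007-08-05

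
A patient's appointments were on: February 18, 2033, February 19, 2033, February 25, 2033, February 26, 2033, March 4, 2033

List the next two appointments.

March 5, 2033; March 11, 2033

The gap pattern 1, 6, 1, 6 repeats every 2 events.
These are the Fridays and Saturdays of each week.
Next Saturday: March 5, 2033.
The following Friday is March 11, 2033.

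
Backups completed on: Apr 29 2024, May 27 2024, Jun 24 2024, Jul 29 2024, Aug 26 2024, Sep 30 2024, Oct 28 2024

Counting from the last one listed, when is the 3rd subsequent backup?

Jan 27 2025

Every date is a Monday; gaps 28, 28, 35, 28, 35, 28 days.
Each is the last Monday of its month (at least one falls on the 29th or later, ruling out '4th Monday').
Last Monday of November 2024: Nov 25 2024.
Last Monday of December 2024: Dec 30 2024.
January 2025 ends with Monday Jan 27 2025.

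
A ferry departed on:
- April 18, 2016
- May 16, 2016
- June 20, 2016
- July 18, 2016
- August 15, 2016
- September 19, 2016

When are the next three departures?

Gaps: 28, 35, 28, 28, 35 days — a mix of 28 and 35. Every date is a Monday.
Each is the 3rd Monday of its month.
October 2016 — 3rd Monday is October 17, 2016.
November 2016 — 3rd Monday is November 21, 2016.
December 2016 — 3rd Monday is December 19, 2016.

October 17, 2016; November 21, 2016; December 19, 2016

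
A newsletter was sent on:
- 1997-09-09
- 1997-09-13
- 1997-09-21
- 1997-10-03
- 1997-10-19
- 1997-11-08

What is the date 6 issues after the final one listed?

1998-05-31

Gaps: 4, 8, 12, 16, 20 days — each gap is 4 larger than the previous one.
Next gap: 24 days. 1997-11-08 + 24 days = 1997-12-02.
Next gap: 28 days. 1997-12-02 + 28 days = 1997-12-30.
Next gap: 32 days. 1997-12-30 + 32 days = 1998-01-31.
Next gap: 36 days. 1998-01-31 + 36 days = 1998-03-08.
Next gap: 40 days. 1998-03-08 + 40 days = 1998-04-17.
Next gap: 44 days. 1998-04-17 + 44 days = 1998-05-31.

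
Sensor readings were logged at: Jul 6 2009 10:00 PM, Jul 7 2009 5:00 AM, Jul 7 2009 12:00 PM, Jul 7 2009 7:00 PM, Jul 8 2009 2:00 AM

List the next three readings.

Jul 8 2009 9:00 AM, Jul 8 2009 4:00 PM, Jul 8 2009 11:00 PM

The interval is a steady 7 hours (7, 7, 7, 7).
Jul 8 2009 2:00 AM + 7 h = Jul 8 2009 9:00 AM.
Jul 8 2009 9:00 AM + 7 h = Jul 8 2009 4:00 PM.
Jul 8 2009 4:00 PM + 7 h = Jul 8 2009 11:00 PM.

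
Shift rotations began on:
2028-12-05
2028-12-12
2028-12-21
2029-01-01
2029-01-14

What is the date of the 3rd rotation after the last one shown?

2029-03-06

Intervals are 7, 9, 11, 13 days — an arithmetic progression with common difference 2.
Next gap: 15 days. 2029-01-14 + 15 days = 2029-01-29.
Next gap: 17 days. 2029-01-29 + 17 days = 2029-02-15.
Next gap: 19 days. 2029-02-15 + 19 days = 2029-03-06.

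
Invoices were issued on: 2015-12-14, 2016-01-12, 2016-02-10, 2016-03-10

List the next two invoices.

Every event comes 29 days after the last (29, 29, 29).
2016-03-10 + 29 days = 2016-04-08.
2016-04-08 + 29 days = 2016-05-07.

2016-04-08, 2016-05-07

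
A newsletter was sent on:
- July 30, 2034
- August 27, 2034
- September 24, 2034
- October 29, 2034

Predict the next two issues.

November 26, 2034; December 31, 2034

These are Sundays with 28, 28, 35-day gaps.
Each is the final Sunday of its month — July 30, 2034 is past the 28th, so '4th Sunday' doesn't fit.
November 2034 ends with Sunday November 26, 2034.
Last Sunday of December 2034: December 31, 2034.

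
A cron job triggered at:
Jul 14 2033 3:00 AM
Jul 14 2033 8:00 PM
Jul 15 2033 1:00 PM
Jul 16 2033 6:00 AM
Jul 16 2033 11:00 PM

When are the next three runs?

Gaps: 17, 17, 17, 17 hours — each event is 17 hours after the previous one.
Jul 16 2033 11:00 PM + 17 h = Jul 17 2033 4:00 PM.
Jul 17 2033 4:00 PM + 17 h = Jul 18 2033 9:00 AM.
Jul 18 2033 9:00 AM + 17 h = Jul 19 2033 2:00 AM.

Jul 17 2033 4:00 PM, Jul 18 2033 9:00 AM, Jul 19 2033 2:00 AM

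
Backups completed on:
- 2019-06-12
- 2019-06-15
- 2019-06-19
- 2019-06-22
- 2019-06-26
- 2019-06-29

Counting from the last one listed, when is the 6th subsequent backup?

Every event lands on a Wednesday or Saturday (gaps cycle 3, 4, 3, 4, 3).
So the schedule is: every Wednesday and Saturday.
The following Wednesday is 2019-07-03.
The following Saturday is 2019-07-06.
Next Wednesday: 2019-07-10.
The following Saturday is 2019-07-13.
The following Wednesday is 2019-07-17.
The following Saturday is 2019-07-20.

2019-07-20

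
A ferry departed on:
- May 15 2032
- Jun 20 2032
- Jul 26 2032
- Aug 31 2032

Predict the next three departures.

Oct 6 2032, Nov 11 2032, Dec 17 2032

The spacing is 36, 36, 36 days — always 36 days.
Aug 31 2032 + 36 days = Oct 6 2032.
Oct 6 2032 + 36 days = Nov 11 2032.
Nov 11 2032 + 36 days = Dec 17 2032.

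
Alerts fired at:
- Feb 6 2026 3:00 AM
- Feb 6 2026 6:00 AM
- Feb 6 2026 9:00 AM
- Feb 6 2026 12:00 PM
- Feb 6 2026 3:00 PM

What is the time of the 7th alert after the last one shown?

Feb 7 2026 12:00 PM

Spacing: 3, 3, 3, 3 h — constant 3 h.
Feb 6 2026 3:00 PM + 3 h = Feb 6 2026 6:00 PM.
Feb 6 2026 6:00 PM + 3 h = Feb 6 2026 9:00 PM.
Feb 6 2026 9:00 PM + 3 h = Feb 7 2026 12:00 AM.
Feb 7 2026 12:00 AM + 3 h = Feb 7 2026 3:00 AM.
Feb 7 2026 3:00 AM + 3 h = Feb 7 2026 6:00 AM.
Feb 7 2026 6:00 AM + 3 h = Feb 7 2026 9:00 AM.
Feb 7 2026 9:00 AM + 3 h = Feb 7 2026 12:00 PM.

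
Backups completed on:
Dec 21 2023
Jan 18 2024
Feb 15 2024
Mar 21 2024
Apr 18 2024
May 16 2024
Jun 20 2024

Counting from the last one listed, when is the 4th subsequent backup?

Oct 17 2024

All dates are Thursdays, 28, 28, 35, 28, 28, 35 days apart.
Specifically, the 3rd Thursday of each month.
3rd Thursday of July 2024: Jul 18 2024.
3rd Thursday of August 2024: Aug 15 2024.
3rd Thursday of September 2024: Sep 19 2024.
3rd Thursday of October 2024: Oct 17 2024.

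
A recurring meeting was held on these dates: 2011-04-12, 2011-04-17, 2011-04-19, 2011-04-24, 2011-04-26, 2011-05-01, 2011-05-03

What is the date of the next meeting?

Every event lands on a Tuesday or Sunday (gaps cycle 5, 2, 5, 2, 5, 2).
So the schedule is: every Tuesday and Sunday.
The following Sunday is 2011-05-08.

2011-05-08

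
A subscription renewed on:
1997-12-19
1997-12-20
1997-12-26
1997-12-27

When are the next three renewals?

1998-01-02, 1998-01-03, 1998-01-09

Every event lands on a Friday or Saturday (gaps cycle 1, 6, 1).
So the schedule is: every Friday and Saturday.
The following Friday is 1998-01-02.
Next Saturday: 1998-01-03.
The following Friday is 1998-01-09.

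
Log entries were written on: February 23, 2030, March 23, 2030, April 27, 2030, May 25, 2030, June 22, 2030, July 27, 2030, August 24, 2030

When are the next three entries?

All dates are Saturdays, 28, 35, 28, 28, 35, 28 days apart.
Specifically, the 4th Saturday of each month.
September 2030 — 4th Saturday is September 28, 2030.
4th Saturday of October 2030: October 26, 2030.
4th Saturday of November 2030: November 23, 2030.

September 28, 2030; October 26, 2030; November 23, 2030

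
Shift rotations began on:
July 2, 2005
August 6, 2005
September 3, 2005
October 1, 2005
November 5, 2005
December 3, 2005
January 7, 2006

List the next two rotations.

All dates are Saturdays, 35, 28, 28, 35, 28, 35 days apart.
Specifically, the 1st Saturday of each month.
February 2006 — 1st Saturday is February 4, 2006.
1st Saturday of March 2006: March 4, 2006.

February 4, 2006; March 4, 2006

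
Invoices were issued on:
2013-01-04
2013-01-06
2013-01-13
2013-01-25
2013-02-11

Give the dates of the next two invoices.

2013-03-05, 2013-04-01

Intervals are 2, 7, 12, 17 days — an arithmetic progression with common difference 5.
Next gap: 22 days. 2013-02-11 + 22 days = 2013-03-05.
Next gap: 27 days. 2013-03-05 + 27 days = 2013-04-01.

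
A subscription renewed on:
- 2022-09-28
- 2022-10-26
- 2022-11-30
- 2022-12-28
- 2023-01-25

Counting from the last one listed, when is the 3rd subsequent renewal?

Every date is a Wednesday; gaps 28, 35, 28, 28 days.
Each is the last Wednesday of its month (at least one falls on the 29th or later, ruling out '4th Wednesday').
February 2023 ends with Wednesday 2023-02-22.
March 2023 ends with Wednesday 2023-03-29.
April 2023 ends with Wednesday 2023-04-26.

2023-04-26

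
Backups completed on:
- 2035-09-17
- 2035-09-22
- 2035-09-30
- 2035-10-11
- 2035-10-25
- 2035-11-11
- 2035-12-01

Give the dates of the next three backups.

The spacing grows by 3 each time: 5, 8, 11, 14, 17, 20 days.
Next gap: 23 days. 2035-12-01 + 23 days = 2035-12-24.
Next gap: 26 days. 2035-12-24 + 26 days = 2036-01-19.
Next gap: 29 days. 2036-01-19 + 29 days = 2036-02-17.

2035-12-24, 2036-01-19, 2036-02-17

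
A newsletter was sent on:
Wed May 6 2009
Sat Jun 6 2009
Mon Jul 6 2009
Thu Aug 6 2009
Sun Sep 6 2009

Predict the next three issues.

Tue Oct 6 2009, Fri Nov 6 2009, Sun Dec 6 2009

Gaps: 31, 30, 31, 31 days — not constant. Every event is on the 6th of the month.
Pattern: the 6th of each month.
October 2009: Tue Oct 6 2009.
Next: November 2009 → Fri Nov 6 2009.
Next: December 2009 → Sun Dec 6 2009.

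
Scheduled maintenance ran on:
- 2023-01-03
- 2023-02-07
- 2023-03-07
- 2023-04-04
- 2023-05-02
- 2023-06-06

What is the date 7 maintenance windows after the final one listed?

All dates are Tuesdays, 35, 28, 28, 28, 35 days apart.
Specifically, the 1st Tuesday of each month.
July 2023 — 1st Tuesday is 2023-07-04.
1st Tuesday of August 2023: 2023-08-01.
September 2023 — 1st Tuesday is 2023-09-05.
1st Tuesday of October 2023: 2023-10-03.
November 2023 — 1st Tuesday is 2023-11-07.
1st Tuesday of December 2023: 2023-12-05.
January 2024 — 1st Tuesday is 2024-01-02.

2024-01-02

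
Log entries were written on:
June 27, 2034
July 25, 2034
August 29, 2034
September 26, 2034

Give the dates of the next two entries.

October 31, 2034; November 28, 2034

These are Tuesdays with 28, 35, 28-day gaps.
Each is the final Tuesday of its month — August 29, 2034 is past the 28th, so '4th Tuesday' doesn't fit.
October 2034 ends with Tuesday October 31, 2034.
Last Tuesday of November 2034: November 28, 2034.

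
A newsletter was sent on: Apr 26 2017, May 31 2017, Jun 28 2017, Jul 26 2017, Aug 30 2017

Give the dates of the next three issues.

Every date is a Wednesday; gaps 35, 28, 28, 35 days.
Each is the last Wednesday of its month (at least one falls on the 29th or later, ruling out '4th Wednesday').
Last Wednesday of September 2017: Sep 27 2017.
Last Wednesday of October 2017: Oct 25 2017.
Last Wednesday of November 2017: Nov 29 2017.

Sep 27 2017, Oct 25 2017, Nov 29 2017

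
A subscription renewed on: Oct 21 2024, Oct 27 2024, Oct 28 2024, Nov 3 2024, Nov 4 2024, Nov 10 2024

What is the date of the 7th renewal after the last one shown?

Every event lands on a Monday or Sunday (gaps cycle 6, 1, 6, 1, 6).
So the schedule is: every Monday and Sunday.
Next Monday: Nov 11 2024.
Next Sunday: Nov 17 2024.
Next Monday: Nov 18 2024.
The following Sunday is Nov 24 2024.
The following Monday is Nov 25 2024.
The following Sunday is Dec 1 2024.
Next Monday: Dec 2 2024.

Dec 2 2024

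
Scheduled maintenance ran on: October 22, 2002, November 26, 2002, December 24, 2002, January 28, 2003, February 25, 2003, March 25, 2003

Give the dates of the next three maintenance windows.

All dates are Tuesdays, 35, 28, 35, 28, 28 days apart.
Specifically, the 4th Tuesday of each month.
April 2003 — 4th Tuesday is April 22, 2003.
May 2003 — 4th Tuesday is May 27, 2003.
4th Tuesday of June 2003: June 24, 2003.

April 22, 2003; May 27, 2003; June 24, 2003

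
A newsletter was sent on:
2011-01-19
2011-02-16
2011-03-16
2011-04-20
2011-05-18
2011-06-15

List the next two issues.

2011-07-20, 2011-08-17

Gaps: 28, 28, 35, 28, 28 days — a mix of 28 and 35. Every date is a Wednesday.
Each is the 3rd Wednesday of its month.
July 2011 — 3rd Wednesday is 2011-07-20.
August 2011 — 3rd Wednesday is 2011-08-17.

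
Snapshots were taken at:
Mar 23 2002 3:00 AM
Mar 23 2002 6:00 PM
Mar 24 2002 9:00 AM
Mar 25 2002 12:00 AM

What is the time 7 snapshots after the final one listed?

Mar 29 2002 9:00 AM

The interval is a steady 15 hours (15, 15, 15).
Mar 25 2002 12:00 AM + 15 h = Mar 25 2002 3:00 PM.
Mar 25 2002 3:00 PM + 15 h = Mar 26 2002 6:00 AM.
Mar 26 2002 6:00 AM + 15 h = Mar 26 2002 9:00 PM.
Mar 26 2002 9:00 PM + 15 h = Mar 27 2002 12:00 PM.
Mar 27 2002 12:00 PM + 15 h = Mar 28 2002 3:00 AM.
Mar 28 2002 3:00 AM + 15 h = Mar 28 2002 6:00 PM.
Mar 28 2002 6:00 PM + 15 h = Mar 29 2002 9:00 AM.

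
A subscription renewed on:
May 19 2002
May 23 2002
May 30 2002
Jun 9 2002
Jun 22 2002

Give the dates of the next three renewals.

Jul 8 2002, Jul 27 2002, Aug 18 2002

Gaps: 4, 7, 10, 13 days — each gap is 3 larger than the previous one.
Next gap: 16 days. Jun 22 2002 + 16 days = Jul 8 2002.
Next gap: 19 days. Jul 8 2002 + 19 days = Jul 27 2002.
Next gap: 22 days. Jul 27 2002 + 22 days = Aug 18 2002.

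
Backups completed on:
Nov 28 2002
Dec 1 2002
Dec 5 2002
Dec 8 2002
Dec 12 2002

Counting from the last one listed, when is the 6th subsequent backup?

Jan 2 2003

Gaps: 3, 4, 3, 4 days — not constant, but cyclic with period 2.
The events fall on every Thursday and Sunday.
Next Sunday: Dec 15 2002.
Next Thursday: Dec 19 2002.
The following Sunday is Dec 22 2002.
Next Thursday: Dec 26 2002.
The following Sunday is Dec 29 2002.
The following Thursday is Jan 2 2003.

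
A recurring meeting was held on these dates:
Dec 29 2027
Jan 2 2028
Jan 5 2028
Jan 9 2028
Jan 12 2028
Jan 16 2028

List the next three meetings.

Jan 19 2028, Jan 23 2028, Jan 26 2028

Every event lands on a Wednesday or Sunday (gaps cycle 4, 3, 4, 3, 4).
So the schedule is: every Wednesday and Sunday.
Next Wednesday: Jan 19 2028.
The following Sunday is Jan 23 2028.
The following Wednesday is Jan 26 2028.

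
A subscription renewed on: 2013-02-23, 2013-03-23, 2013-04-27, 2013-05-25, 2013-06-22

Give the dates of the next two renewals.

All dates are Saturdays, 28, 35, 28, 28 days apart.
Specifically, the 4th Saturday of each month.
4th Saturday of July 2013: 2013-07-27.
4th Saturday of August 2013: 2013-08-24.

2013-07-27, 2013-08-24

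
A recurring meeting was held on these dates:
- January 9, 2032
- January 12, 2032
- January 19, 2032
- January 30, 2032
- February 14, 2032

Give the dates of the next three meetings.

Gaps: 3, 7, 11, 15 days — each gap is 4 larger than the previous one.
Next gap: 19 days. February 14, 2032 + 19 days = March 4, 2032.
Next gap: 23 days. March 4, 2032 + 23 days = March 27, 2032.
Next gap: 27 days. March 27, 2032 + 27 days = April 23, 2032.

March 4, 2032; March 27, 2032; April 23, 2032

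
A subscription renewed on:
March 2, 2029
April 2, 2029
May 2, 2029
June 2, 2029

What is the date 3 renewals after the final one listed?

September 2, 2029

Each date is the 2nd; the gaps (31, 30, 31) track the month lengths.
The rule is the 2nd of each month.
July 2029: July 2, 2029.
August 2029: August 2, 2029.
September 2029: September 2, 2029.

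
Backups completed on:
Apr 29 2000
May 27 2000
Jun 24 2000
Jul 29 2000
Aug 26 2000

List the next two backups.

Sep 30 2000, Oct 28 2000

Every date is a Saturday; gaps 28, 28, 35, 28 days.
Each is the last Saturday of its month (at least one falls on the 29th or later, ruling out '4th Saturday').
Last Saturday of September 2000: Sep 30 2000.
Last Saturday of October 2000: Oct 28 2000.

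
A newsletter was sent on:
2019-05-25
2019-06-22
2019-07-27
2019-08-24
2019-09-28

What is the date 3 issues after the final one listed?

All dates are Saturdays, 28, 35, 28, 35 days apart.
Specifically, the 4th Saturday of each month.
4th Saturday of October 2019: 2019-10-26.
4th Saturday of November 2019: 2019-11-23.
December 2019 — 4th Saturday is 2019-12-28.

2019-12-28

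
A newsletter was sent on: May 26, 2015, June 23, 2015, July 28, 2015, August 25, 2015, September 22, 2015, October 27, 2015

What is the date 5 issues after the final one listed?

These are Tuesdays at 28- or 35-day spacing (28, 35, 28, 28, 35).
The pattern: 4th Tuesday of the month.
4th Tuesday of November 2015: November 24, 2015.
4th Tuesday of December 2015: December 22, 2015.
4th Tuesday of January 2016: January 26, 2016.
February 2016 — 4th Tuesday is February 23, 2016.
March 2016 — 4th Tuesday is March 22, 2016.

March 22, 2016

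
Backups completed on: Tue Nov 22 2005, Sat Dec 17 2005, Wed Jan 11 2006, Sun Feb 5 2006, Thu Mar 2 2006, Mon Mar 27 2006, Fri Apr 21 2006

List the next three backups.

Every event comes 25 days after the last (25, 25, 25, 25, 25, 25).
Fri Apr 21 2006 + 25 days = Tue May 16 2006.
Tue May 16 2006 + 25 days = Sat Jun 10 2006.
Sat Jun 10 2006 + 25 days = Wed Jul 5 2006.

Tue May 16 2006, Sat Jun 10 2006, Wed Jul 5 2006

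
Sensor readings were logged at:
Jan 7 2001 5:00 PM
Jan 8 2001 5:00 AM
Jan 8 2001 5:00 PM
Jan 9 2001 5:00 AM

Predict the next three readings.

Jan 9 2001 5:00 PM, Jan 10 2001 5:00 AM, Jan 10 2001 5:00 PM

Gaps: 12, 12, 12 hours — each event is 12 hours after the previous one.
Jan 9 2001 5:00 AM + 12 h = Jan 9 2001 5:00 PM.
Jan 9 2001 5:00 PM + 12 h = Jan 10 2001 5:00 AM.
Jan 10 2001 5:00 AM + 12 h = Jan 10 2001 5:00 PM.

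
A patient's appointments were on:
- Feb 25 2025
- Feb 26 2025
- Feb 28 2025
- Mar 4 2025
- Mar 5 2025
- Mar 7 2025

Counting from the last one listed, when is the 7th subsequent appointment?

Gaps: 1, 2, 4, 1, 2 days — not constant, but cyclic with period 3.
The events fall on every Tuesday, Wednesday and Friday.
Next Tuesday: Mar 11 2025.
Next Wednesday: Mar 12 2025.
Next Friday: Mar 14 2025.
Next Tuesday: Mar 18 2025.
The following Wednesday is Mar 19 2025.
The following Friday is Mar 21 2025.
Next Tuesday: Mar 25 2025.

Mar 25 2025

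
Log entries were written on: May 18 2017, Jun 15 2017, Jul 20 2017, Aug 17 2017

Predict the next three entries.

Gaps: 28, 35, 28 days — a mix of 28 and 35. Every date is a Thursday.
Each is the 3rd Thursday of its month.
September 2017 — 3rd Thursday is Sep 21 2017.
October 2017 — 3rd Thursday is Oct 19 2017.
3rd Thursday of November 2017: Nov 16 2017.

Sep 21 2017, Oct 19 2017, Nov 16 2017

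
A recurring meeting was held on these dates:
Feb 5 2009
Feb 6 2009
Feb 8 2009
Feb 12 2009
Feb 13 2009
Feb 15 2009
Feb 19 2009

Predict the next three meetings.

Feb 20 2009, Feb 22 2009, Feb 26 2009

The gap pattern 1, 2, 4, 1, 2, 4 repeats every 3 events.
These are the Thursdays, Fridays and Sundays of each week.
Next Friday: Feb 20 2009.
Next Sunday: Feb 22 2009.
Next Thursday: Feb 26 2009.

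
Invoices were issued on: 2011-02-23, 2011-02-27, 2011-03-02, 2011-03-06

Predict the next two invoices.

2011-03-09, 2011-03-13

The gap pattern 4, 3, 4 repeats every 2 events.
These are the Wednesdays and Sundays of each week.
The following Wednesday is 2011-03-09.
Next Sunday: 2011-03-13.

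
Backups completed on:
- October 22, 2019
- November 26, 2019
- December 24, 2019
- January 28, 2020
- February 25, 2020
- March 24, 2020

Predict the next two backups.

These are Tuesdays at 28- or 35-day spacing (35, 28, 35, 28, 28).
The pattern: 4th Tuesday of the month.
April 2020 — 4th Tuesday is April 28, 2020.
May 2020 — 4th Tuesday is May 26, 2020.

April 28, 2020; May 26, 2020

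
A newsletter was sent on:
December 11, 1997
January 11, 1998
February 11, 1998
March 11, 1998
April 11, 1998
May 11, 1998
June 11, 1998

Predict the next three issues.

Each date is the 11th; the gaps (31, 31, 28, 31, 30, 31) track the month lengths.
The rule is the 11th of each month.
July 1998: July 11, 1998.
Next: August 1998 → August 11, 1998.
Next: September 1998 → September 11, 1998.

July 11, 1998; August 11, 1998; September 11, 1998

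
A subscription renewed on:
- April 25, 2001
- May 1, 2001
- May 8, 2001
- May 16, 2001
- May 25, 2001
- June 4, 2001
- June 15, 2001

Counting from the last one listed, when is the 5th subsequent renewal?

The spacing grows by 1 each time: 6, 7, 8, 9, 10, 11 days.
Next gap: 12 days. June 15, 2001 + 12 days = June 27, 2001.
Next gap: 13 days. June 27, 2001 + 13 days = July 10, 2001.
Next gap: 14 days. July 10, 2001 + 14 days = July 24, 2001.
Next gap: 15 days. July 24, 2001 + 15 days = August 8, 2001.
Next gap: 16 days. August 8, 2001 + 16 days = August 24, 2001.

August 24, 2001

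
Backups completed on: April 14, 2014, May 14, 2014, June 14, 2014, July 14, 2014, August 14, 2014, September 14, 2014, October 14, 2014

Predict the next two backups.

November 14, 2014; December 14, 2014

The day-of-month is always 14 (30, 31, 30, 31, 31, 30 days between events).
So this recurs on the 14th of each month.
November 2014: November 14, 2014.
December 2014: December 14, 2014.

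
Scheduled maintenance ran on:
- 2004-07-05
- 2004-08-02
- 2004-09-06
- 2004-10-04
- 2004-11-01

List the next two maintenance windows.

All dates are Mondays, 28, 35, 28, 28 days apart.
Specifically, the 1st Monday of each month.
December 2004 — 1st Monday is 2004-12-06.
January 2005 — 1st Monday is 2005-01-03.

2004-12-06, 2005-01-03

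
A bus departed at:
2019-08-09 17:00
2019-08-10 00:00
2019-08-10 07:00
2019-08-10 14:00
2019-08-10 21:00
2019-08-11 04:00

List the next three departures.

The interval is a steady 7 hours (7, 7, 7, 7, 7).
2019-08-11 04:00 + 7 h = 2019-08-11 11:00.
2019-08-11 11:00 + 7 h = 2019-08-11 18:00.
2019-08-11 18:00 + 7 h = 2019-08-12 01:00.

2019-08-11 11:00, 2019-08-11 18:00, 2019-08-12 01:00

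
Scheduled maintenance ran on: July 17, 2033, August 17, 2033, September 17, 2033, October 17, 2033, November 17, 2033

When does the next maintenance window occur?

Gaps: 31, 31, 30, 31 days — not constant. Every event is on the 17th of the month.
Pattern: the 17th of each month.
December 2033: December 17, 2033.

December 17, 2033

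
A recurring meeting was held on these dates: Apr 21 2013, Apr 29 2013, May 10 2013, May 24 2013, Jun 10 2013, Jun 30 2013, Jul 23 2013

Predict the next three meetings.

Aug 18 2013, Sep 16 2013, Oct 18 2013

The spacing grows by 3 each time: 8, 11, 14, 17, 20, 23 days.
Next gap: 26 days. Jul 23 2013 + 26 days = Aug 18 2013.
Next gap: 29 days. Aug 18 2013 + 29 days = Sep 16 2013.
Next gap: 32 days. Sep 16 2013 + 32 days = Oct 18 2013.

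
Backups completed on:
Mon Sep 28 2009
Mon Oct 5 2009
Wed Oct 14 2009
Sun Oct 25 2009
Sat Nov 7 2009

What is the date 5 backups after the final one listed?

Wed Feb 10 2010

Intervals are 7, 9, 11, 13 days — an arithmetic progression with common difference 2.
Next gap: 15 days. Sat Nov 7 2009 + 15 days = Sun Nov 22 2009.
Next gap: 17 days. Sun Nov 22 2009 + 17 days = Wed Dec 9 2009.
Next gap: 19 days. Wed Dec 9 2009 + 19 days = Mon Dec 28 2009.
Next gap: 21 days. Mon Dec 28 2009 + 21 days = Mon Jan 18 2010.
Next gap: 23 days. Mon Jan 18 2010 + 23 days = Wed Feb 10 2010.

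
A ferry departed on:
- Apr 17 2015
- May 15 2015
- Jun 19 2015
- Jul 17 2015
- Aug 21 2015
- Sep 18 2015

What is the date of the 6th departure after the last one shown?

Gaps: 28, 35, 28, 35, 28 days — a mix of 28 and 35. Every date is a Friday.
Each is the 3rd Friday of its month.
3rd Friday of October 2015: Oct 16 2015.
November 2015 — 3rd Friday is Nov 20 2015.
3rd Friday of December 2015: Dec 18 2015.
January 2016 — 3rd Friday is Jan 15 2016.
February 2016 — 3rd Friday is Feb 19 2016.
3rd Friday of March 2016: Mar 18 2016.

Mar 18 2016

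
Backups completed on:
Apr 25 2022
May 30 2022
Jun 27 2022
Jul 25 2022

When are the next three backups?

These are Mondays with 35, 28, 28-day gaps.
Each is the final Monday of its month — May 30 2022 is past the 28th, so '4th Monday' doesn't fit.
August 2022 ends with Monday Aug 29 2022.
Last Monday of September 2022: Sep 26 2022.
October 2022 ends with Monday Oct 31 2022.

Aug 29 2022, Sep 26 2022, Oct 31 2022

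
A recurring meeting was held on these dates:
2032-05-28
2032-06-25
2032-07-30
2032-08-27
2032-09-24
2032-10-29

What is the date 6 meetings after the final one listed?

Every date is a Friday; gaps 28, 35, 28, 28, 35 days.
Each is the last Friday of its month (at least one falls on the 29th or later, ruling out '4th Friday').
Last Friday of November 2032: 2032-11-26.
December 2032 ends with Friday 2032-12-31.
January 2033 ends with Friday 2033-01-28.
Last Friday of February 2033: 2033-02-25.
March 2033 ends with Friday 2033-03-25.
Last Friday of April 2033: 2033-04-29.

2033-04-29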